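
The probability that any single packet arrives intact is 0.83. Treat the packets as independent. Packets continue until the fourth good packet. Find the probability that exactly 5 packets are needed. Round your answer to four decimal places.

0.3227

Y = trial on which the fourth success occurs; negative binomial, r=4, p=0.83.
P(Y=5) = C(4,3) · p^4 · (1−p)^1
= 4 · 0.47458 · 0.17 = 0.322717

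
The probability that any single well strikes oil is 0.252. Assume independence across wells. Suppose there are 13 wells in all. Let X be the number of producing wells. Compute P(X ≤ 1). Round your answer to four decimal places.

X ~ Binomial(13, 0.252); P(X ≤ 1) = Σ C(13,k) p^k (1−p)^(13−k) over k:
  k=0: C(13,0)·0.252^0·0.748^13 = 0.022947
  k=1: C(13,1)·0.252^1·0.748^12 = 0.100499
Total = 0.123446

0.1234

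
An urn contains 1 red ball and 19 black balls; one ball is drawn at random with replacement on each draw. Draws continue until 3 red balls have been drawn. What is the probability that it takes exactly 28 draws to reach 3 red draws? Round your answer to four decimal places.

Y = trial on which the third success occurs; negative binomial, r=3, p=0.05.
P(Y=28) = C(27,2) · p^3 · (1−p)^25
= 351 · 0.000125 · 0.27739 = 0.012170

0.0122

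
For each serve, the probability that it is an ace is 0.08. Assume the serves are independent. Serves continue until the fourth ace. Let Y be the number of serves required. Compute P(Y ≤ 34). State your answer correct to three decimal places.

0.288

Finishing within 34 serves ⇔ at least 4 successes in the first 34. With X ~ Binomial(34, 0.08), P(Y ≤ 34) = 1 − P(X ≤ 3).
  k=0: C(34,0)·0.08^0·0.92^34 = 0.05872
  k=1: C(34,1)·0.08^1·0.92^33 = 0.17361
  k=2: C(34,2)·0.08^2·0.92^32 = 0.24909
  k=3: C(34,3)·0.08^3·0.92^31 = 0.23104
1 − 0.71245 = 0.28755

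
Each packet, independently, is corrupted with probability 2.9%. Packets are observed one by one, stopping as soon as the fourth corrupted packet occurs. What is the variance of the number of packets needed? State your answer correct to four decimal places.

Y = total packets until the fourth success; negative binomial with r=4, p=0.029.
Var(Y) = r(1−p)/p² = 4·0.971 / 0.029² = 4618.311534

4618.3115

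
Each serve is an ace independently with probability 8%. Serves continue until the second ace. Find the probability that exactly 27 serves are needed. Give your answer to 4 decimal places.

Y = trial on which the second success occurs; negative binomial, r=2, p=0.08.
P(Y=27) = C(26,1) · p^2 · (1−p)^25
= 26 · 0.0064 · 0.12436 = 0.020694

0.0207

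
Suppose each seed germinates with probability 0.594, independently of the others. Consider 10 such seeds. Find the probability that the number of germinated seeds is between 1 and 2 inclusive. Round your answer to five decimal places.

X ~ Binomial(10, 0.594); P(1 ≤ X ≤ 2) = Σ C(10,k) p^k (1−p)^(10−k) over k:
  k=1: C(10,1)·0.594^1·0.406^9 = 0.0017804
  k=2: C(10,2)·0.594^2·0.406^8 = 0.0117218
Total = 0.0135022

0.01350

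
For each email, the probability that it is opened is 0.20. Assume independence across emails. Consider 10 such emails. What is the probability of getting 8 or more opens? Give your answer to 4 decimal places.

0.0001

X ~ Binomial(10, 0.20); P(X ≥ 8) = Σ C(10,k) p^k (1−p)^(10−k) over k:
  k=8: C(10,8)·0.20^8·0.80^2 = 0.000074
  k=9: C(10,9)·0.20^9·0.80^1 = 0.000004
  k=10: C(10,10)·0.20^10·0.80^0 = 0.000000
Total = 0.000078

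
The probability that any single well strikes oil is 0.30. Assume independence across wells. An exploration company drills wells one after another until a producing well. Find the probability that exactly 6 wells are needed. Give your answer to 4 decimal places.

0.0504

Geometric (trials to first success), p = 0.30.
P(Y = 6) = (1−p)^5 · p = 0.16807 · 0.30 = 0.050421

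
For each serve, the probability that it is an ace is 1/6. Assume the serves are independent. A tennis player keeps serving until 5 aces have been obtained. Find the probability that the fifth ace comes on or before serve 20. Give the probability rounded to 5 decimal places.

0.23125

Finishing within 20 serves ⇔ at least 5 successes in the first 20. With X ~ Binomial(20, 0.166667), P(Y ≤ 20) = 1 − P(X ≤ 4).
  k=0: C(20,0)·0.166667^0·0.833333^20 = 0.0260841
  k=1: C(20,1)·0.166667^1·0.833333^19 = 0.1043362
  k=2: C(20,2)·0.166667^2·0.833333^18 = 0.1982388
  k=3: C(20,3)·0.166667^3·0.833333^17 = 0.2378866
  k=4: C(20,4)·0.166667^4·0.833333^16 = 0.2022036
1 − 0.7687492 = 0.2312508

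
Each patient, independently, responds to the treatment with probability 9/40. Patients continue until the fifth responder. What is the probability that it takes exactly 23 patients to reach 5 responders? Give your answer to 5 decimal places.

0.04291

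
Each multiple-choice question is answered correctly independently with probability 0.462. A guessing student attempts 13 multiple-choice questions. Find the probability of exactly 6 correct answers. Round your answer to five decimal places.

0.21769

X ~ Binomial(n=13, p=0.462).
P(X=6) = C(13,6) · p^6 · (1−p)^7
= 1716 · 0.0097242 · 0.013046 = 0.2176933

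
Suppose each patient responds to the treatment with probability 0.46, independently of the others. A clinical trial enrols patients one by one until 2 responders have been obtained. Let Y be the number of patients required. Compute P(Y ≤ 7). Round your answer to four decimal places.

Finishing within 7 patients ⇔ at least 2 successes in the first 7. With X ~ Binomial(7, 0.46), P(Y ≤ 7) = 1 − P(X ≤ 1).
  k=0: C(7,0)·0.46^0·0.54^7 = 0.013389
  k=1: C(7,1)·0.46^1·0.54^6 = 0.079840
1 − 0.093229 = 0.906771

0.9068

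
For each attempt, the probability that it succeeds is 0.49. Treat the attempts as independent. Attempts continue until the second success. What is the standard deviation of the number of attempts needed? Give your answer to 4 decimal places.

Y = total attempts until the second success; negative binomial with r=2, p=0.49.
SD(Y) = √[r(1−p)/p²] = √(4.248230) = 2.061123

2.0611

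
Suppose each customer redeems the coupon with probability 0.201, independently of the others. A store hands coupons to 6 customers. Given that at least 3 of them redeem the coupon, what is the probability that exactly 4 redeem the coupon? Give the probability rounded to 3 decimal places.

X ~ Binomial(6, 0.201). Want P(X=4 | X≥3) = P(X=4) / P(X≥3).
P(X=4) = C(6,4)·0.201^4·0.799^2 = 0.01563
P(X≥3) = 1 − 0.26018 − 0.39272 − 0.24698 = 0.10011
Ratio = 0.01563 / 0.10011 = 0.15613

0.156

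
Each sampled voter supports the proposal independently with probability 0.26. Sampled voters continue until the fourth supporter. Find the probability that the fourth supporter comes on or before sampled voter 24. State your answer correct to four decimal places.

Finishing within 24 sampled voters ⇔ at least 4 successes in the first 24. With X ~ Binomial(24, 0.26), P(Y ≤ 24) = 1 − P(X ≤ 3).
  k=0: C(24,0)·0.26^0·0.74^24 = 0.000727
  k=1: C(24,1)·0.26^1·0.74^23 = 0.006131
  k=2: C(24,2)·0.26^2·0.74^22 = 0.024772
  k=3: C(24,3)·0.26^3·0.74^21 = 0.063826
1 − 0.095455 = 0.904545

0.9045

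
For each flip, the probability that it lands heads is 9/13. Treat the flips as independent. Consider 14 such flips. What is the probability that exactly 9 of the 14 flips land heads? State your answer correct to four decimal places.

0.2017

X ~ Binomial(n=14, p=0.692308).
P(X=9) = C(14,9) · p^9 · (1−p)^5
= 2002 · 0.036534 · 0.0027579 = 0.201716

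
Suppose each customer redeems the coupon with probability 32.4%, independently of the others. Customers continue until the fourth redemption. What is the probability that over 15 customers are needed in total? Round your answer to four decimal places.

0.2318

Needing more than 15 customers ⇔ fewer than 4 successes in the first 15. With X ~ Binomial(15, 0.324), P(Y > 15) = P(X ≤ 3).
  k=0: C(15,0)·0.324^0·0.676^15 = 0.002813
  k=1: C(15,1)·0.324^1·0.676^14 = 0.020225
  k=2: C(15,2)·0.324^2·0.676^13 = 0.067856
  k=3: C(15,3)·0.324^3·0.676^12 = 0.140931
P(X ≤ 3) = 0.231825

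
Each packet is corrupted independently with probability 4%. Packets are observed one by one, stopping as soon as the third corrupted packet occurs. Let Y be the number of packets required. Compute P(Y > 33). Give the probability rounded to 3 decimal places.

0.856

Needing more than 33 packets ⇔ fewer than 3 successes in the first 33. With X ~ Binomial(33, 0.04), P(Y > 33) = P(X ≤ 2).
  k=0: C(33,0)·0.04^0·0.96^33 = 0.25999
  k=1: C(33,1)·0.04^1·0.96^32 = 0.35748
  k=2: C(33,2)·0.04^2·0.96^31 = 0.23832
P(X ≤ 2) = 0.85579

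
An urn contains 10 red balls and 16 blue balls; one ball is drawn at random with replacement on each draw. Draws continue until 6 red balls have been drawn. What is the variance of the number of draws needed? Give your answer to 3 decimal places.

24.960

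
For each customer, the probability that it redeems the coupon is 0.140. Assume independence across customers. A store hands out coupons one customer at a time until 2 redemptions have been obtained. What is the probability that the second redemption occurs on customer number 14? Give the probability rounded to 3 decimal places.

0.042

Y = trial on which the second success occurs; negative binomial, r=2, p=0.14.
P(Y=14) = C(13,1) · p^2 · (1−p)^12
= 13 · 0.0196 · 0.16367 = 0.04170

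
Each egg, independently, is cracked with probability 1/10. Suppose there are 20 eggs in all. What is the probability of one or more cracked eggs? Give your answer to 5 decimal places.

P(at least one) = 1 − P(none) = 1 − (1 − 0.10)^20
= 1 − 0.1215767 = 0.8784233

0.87842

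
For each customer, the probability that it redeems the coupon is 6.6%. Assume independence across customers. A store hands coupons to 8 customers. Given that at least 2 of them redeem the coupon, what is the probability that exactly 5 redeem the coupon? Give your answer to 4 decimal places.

X ~ Binomial(8, 0.066). Want P(X=5 | X≥2) = P(X=5) / P(X≥2).
P(X=5) = C(8,5)·0.066^5·0.934^3 = 0.000057
P(X≥2) = 1 − 0.579129 − 0.327387 = 0.093484
Ratio = 0.000057 / 0.093484 = 0.000611

0.0006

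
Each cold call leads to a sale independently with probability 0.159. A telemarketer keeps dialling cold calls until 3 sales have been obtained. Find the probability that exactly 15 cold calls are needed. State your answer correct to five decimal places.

0.04579

Y = trial on which the third success occurs; negative binomial, r=3, p=0.159.
P(Y=15) = C(14,2) · p^3 · (1−p)^12
= 91 · 0.0040197 · 0.12518 = 0.0457915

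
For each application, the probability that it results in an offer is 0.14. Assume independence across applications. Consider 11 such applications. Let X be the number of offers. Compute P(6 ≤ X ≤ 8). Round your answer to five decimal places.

X ~ Binomial(11, 0.14); P(6 ≤ X ≤ 8) = Σ C(11,k) p^k (1−p)^(11−k) over k:
  k=6: C(11,6)·0.14^6·0.86^5 = 0.0016364
  k=7: C(11,7)·0.14^7·0.86^4 = 0.0001903
  k=8: C(11,8)·0.14^8·0.86^3 = 0.0000155
Total = 0.0018422

0.00184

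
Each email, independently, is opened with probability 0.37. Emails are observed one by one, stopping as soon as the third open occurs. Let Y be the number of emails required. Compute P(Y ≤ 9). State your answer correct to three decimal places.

0.708

Finishing within 9 emails ⇔ at least 3 successes in the first 9. With X ~ Binomial(9, 0.37), P(Y ≤ 9) = 1 − P(X ≤ 2).
  k=0: C(9,0)·0.37^0·0.63^9 = 0.01563
  k=1: C(9,1)·0.37^1·0.63^8 = 0.08264
  k=2: C(9,2)·0.37^2·0.63^7 = 0.19413
1 − 0.29240 = 0.70760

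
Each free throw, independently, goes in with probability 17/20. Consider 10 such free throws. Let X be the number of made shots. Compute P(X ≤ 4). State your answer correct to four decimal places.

0.0014

X ~ Binomial(10, 0.85); P(X ≤ 4) = Σ C(10,k) p^k (1−p)^(10−k) over k:
  k=0: C(10,0)·0.85^0·0.15^10 = 0.000000
  k=1: C(10,1)·0.85^1·0.15^9 = 0.000000
  k=2: C(10,2)·0.85^2·0.15^8 = 0.000008
  k=3: C(10,3)·0.85^3·0.15^7 = 0.000126
  k=4: C(10,4)·0.85^4·0.15^6 = 0.001249
Total = 0.001383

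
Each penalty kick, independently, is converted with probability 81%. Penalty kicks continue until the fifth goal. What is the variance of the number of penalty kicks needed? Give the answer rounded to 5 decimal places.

1.44795

Y = total penalty kicks until the fifth success; negative binomial with r=5, p=0.81.
Var(Y) = r(1−p)/p² = 5·0.19 / 0.81² = 1.4479500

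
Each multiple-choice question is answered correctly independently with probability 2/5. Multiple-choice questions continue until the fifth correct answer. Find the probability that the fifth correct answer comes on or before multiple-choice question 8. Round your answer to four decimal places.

0.1737

Finishing within 8 multiple-choice questions ⇔ at least 5 successes in the first 8. With X ~ Binomial(8, 0.40), P(Y ≤ 8) = 1 − P(X ≤ 4).
  k=0: C(8,0)·0.40^0·0.60^8 = 0.016796
  k=1: C(8,1)·0.40^1·0.60^7 = 0.089580
  k=2: C(8,2)·0.40^2·0.60^6 = 0.209019
  k=3: C(8,3)·0.40^3·0.60^5 = 0.278692
  k=4: C(8,4)·0.40^4·0.60^4 = 0.232243
1 − 0.826330 = 0.173670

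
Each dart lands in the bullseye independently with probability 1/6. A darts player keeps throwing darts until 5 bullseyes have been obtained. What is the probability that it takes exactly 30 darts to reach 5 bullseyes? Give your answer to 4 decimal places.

Y = trial on which the fifth success occurs; negative binomial, r=5, p=0.166667.
P(Y=30) = C(29,4) · p^5 · (1−p)^25
= 23751 · 0.0001286 · 0.010483 = 0.032018

0.0320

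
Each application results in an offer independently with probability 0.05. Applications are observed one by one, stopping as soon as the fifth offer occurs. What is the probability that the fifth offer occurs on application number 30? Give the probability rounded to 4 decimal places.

0.0021

Y = trial on which the fifth success occurs; negative binomial, r=5, p=0.05.
P(Y=30) = C(29,4) · p^5 · (1−p)^25
= 23751 · 3.125e-07 · 0.27739 = 0.002059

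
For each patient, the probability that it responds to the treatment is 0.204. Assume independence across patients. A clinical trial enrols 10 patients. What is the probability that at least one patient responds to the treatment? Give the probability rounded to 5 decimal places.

0.89788

P(at least one) = 1 − P(none) = 1 − (1 − 0.204)^10
= 1 − 0.1021247 = 0.8978753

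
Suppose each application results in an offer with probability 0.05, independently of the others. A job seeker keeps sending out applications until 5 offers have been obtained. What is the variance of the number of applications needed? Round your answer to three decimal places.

Y = total applications until the fifth success; negative binomial with r=5, p=0.05.
Var(Y) = r(1−p)/p² = 5·0.95 / 0.05² = 1900.00000

1900.000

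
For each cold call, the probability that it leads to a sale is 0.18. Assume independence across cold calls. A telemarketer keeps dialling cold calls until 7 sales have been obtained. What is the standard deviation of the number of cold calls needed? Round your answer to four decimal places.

Y = total cold calls until the seventh success; negative binomial with r=7, p=0.18.
SD(Y) = √[r(1−p)/p²] = √(177.160494) = 13.310165

13.3102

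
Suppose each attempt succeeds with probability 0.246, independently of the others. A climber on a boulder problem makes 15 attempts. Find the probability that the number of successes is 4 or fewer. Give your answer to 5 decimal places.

0.69962

X ~ Binomial(15, 0.246); P(X ≤ 4) = Σ C(15,k) p^k (1−p)^(15−k) over k:
  k=0: C(15,0)·0.246^0·0.754^15 = 0.0144734
  k=1: C(15,1)·0.246^1·0.754^14 = 0.0708313
  k=2: C(15,2)·0.246^2·0.754^13 = 0.1617659
  k=3: C(15,3)·0.246^3·0.754^12 = 0.2287035
  k=4: C(15,4)·0.246^4·0.754^11 = 0.2238504
Total = 0.6996245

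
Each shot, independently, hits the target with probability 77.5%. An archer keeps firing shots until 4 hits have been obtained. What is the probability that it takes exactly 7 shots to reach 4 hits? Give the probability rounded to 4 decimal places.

Y = trial on which the fourth success occurs; negative binomial, r=4, p=0.775.
P(Y=7) = C(6,3) · p^4 · (1−p)^3
= 20 · 0.36075 · 0.011391 = 0.082183

0.0822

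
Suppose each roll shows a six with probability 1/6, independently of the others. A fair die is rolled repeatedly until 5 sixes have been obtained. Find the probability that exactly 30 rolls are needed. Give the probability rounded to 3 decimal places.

Y = trial on which the fifth success occurs; negative binomial, r=5, p=0.166667.
P(Y=30) = C(29,4) · p^5 · (1−p)^25
= 23751 · 0.0001286 · 0.010483 = 0.03202

0.032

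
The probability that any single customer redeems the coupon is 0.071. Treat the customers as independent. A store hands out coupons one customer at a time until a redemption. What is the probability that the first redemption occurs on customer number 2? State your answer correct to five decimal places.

0.06596

Geometric (trials to first success), p = 0.071.
P(Y = 2) = (1−p)^1 · p = 0.929 · 0.071 = 0.0659590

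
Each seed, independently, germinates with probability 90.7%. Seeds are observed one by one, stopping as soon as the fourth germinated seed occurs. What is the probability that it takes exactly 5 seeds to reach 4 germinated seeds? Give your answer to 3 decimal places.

Y = trial on which the fourth success occurs; negative binomial, r=4, p=0.907.
P(Y=5) = C(4,3) · p^4 · (1−p)^1
= 4 · 0.67675 · 0.093 = 0.25175

0.252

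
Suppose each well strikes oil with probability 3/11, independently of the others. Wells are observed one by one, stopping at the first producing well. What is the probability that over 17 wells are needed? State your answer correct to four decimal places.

Y = number of wells to the first success; geometric, p = 0.272727.
P(Y > 17) = P(first 17 all fail) = (1−p)^17 = 0.004455

0.0045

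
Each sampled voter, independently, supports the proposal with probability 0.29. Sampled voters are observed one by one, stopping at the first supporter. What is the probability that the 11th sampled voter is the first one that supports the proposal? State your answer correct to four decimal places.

Geometric (trials to first success), p = 0.29.
P(Y = 11) = (1−p)^10 · p = 0.032552 · 0.29 = 0.009440

0.0094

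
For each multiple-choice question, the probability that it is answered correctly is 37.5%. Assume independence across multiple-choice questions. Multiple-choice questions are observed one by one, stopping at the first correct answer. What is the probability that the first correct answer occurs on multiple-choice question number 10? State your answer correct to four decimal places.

0.0055

Geometric (trials to first success), p = 0.375.
P(Y = 10) = (1−p)^9 · p = 0.014552 · 0.375 = 0.005457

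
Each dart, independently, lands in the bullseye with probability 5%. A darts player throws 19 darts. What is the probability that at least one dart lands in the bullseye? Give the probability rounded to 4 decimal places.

0.6226

P(at least one) = 1 − P(none) = 1 − (1 − 0.05)^19
= 1 − 0.377354 = 0.622646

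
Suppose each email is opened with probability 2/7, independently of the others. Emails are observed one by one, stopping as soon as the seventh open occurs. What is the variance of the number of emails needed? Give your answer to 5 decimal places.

Y = total emails until the seventh success; negative binomial with r=7, p=0.285714.
Var(Y) = r(1−p)/p² = 7·0.714286 / 0.285714² = 61.2500000

61.25000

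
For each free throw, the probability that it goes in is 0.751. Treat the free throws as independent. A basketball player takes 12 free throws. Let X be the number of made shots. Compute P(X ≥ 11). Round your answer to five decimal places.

0.16025

X ~ Binomial(12, 0.751); P(X ≥ 11) = Σ C(12,k) p^k (1−p)^(12−k) over k:
  k=11: C(12,11)·0.751^11·0.249^1 = 0.1280619
  k=12: C(12,12)·0.751^12·0.249^0 = 0.0321869
Total = 0.1602488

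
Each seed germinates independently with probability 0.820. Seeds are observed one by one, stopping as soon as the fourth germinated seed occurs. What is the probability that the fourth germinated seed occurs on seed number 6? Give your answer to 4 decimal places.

0.1465

Y = trial on which the fourth success occurs; negative binomial, r=4, p=0.82.
P(Y=6) = C(5,3) · p^4 · (1−p)^2
= 10 · 0.45212 · 0.0324 = 0.146487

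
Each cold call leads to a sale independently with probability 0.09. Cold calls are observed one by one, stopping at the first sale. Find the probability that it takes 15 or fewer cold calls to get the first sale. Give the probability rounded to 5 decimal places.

Y = number of cold calls to the first success; geometric, p = 0.09.
P(Y ≤ 15) = 1 − (1−p)^15 = 1 − 0.2430082 = 0.7569918

0.75699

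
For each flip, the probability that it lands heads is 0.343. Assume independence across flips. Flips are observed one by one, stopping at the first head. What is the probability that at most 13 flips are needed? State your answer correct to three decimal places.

Y = number of flips to the first success; geometric, p = 0.343.
P(Y ≤ 13) = 1 − (1−p)^13 = 1 − 0.00425 = 0.99575

0.996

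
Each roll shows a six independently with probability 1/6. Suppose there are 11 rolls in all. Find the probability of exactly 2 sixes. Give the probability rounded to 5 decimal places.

0.29609

X ~ Binomial(n=11, p=0.166667).
P(X=2) = C(11,2) · p^2 · (1−p)^9
= 55 · 0.027778 · 0.19381 = 0.2960936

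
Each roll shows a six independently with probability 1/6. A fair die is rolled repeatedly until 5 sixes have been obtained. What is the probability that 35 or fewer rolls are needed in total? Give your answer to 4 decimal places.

Finishing within 35 rolls ⇔ at least 5 successes in the first 35. With X ~ Binomial(35, 0.166667), P(Y ≤ 35) = 1 − P(X ≤ 4).
  k=0: C(35,0)·0.166667^0·0.833333^35 = 0.001693
  k=1: C(35,1)·0.166667^1·0.833333^34 = 0.011851
  k=2: C(35,2)·0.166667^2·0.833333^33 = 0.040293
  k=3: C(35,3)·0.166667^3·0.833333^32 = 0.088645
  k=4: C(35,4)·0.166667^4·0.833333^31 = 0.141833
1 − 0.284315 = 0.715685

0.7157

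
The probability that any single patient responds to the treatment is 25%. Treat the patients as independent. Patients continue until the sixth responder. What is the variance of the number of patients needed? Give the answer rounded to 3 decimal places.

72.000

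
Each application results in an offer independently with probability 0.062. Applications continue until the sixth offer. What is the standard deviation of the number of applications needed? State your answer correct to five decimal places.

38.26356

Y = total applications until the sixth success; negative binomial with r=6, p=0.062.
SD(Y) = √[r(1−p)/p²] = √(1464.0998959) = 38.2635583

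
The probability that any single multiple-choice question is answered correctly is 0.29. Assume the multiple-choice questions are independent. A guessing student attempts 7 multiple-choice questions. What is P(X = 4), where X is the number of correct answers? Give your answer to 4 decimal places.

0.0886

X ~ Binomial(n=7, p=0.29).
P(X=4) = C(7,4) · p^4 · (1−p)^3
= 35 · 0.0070728 · 0.35791 = 0.088600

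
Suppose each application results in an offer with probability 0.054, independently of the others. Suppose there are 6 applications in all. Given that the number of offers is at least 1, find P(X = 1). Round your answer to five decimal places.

0.86652

X ~ Binomial(6, 0.054). Want P(X=1 | X≥1) = P(X=1) / P(X≥1).
P(X=1) = C(6,1)·0.054^1·0.946^5 = 0.2454713
P(X≥1) = 1 − 0.7167155 = 0.2832845
Ratio = 0.2454713 / 0.2832845 = 0.8665187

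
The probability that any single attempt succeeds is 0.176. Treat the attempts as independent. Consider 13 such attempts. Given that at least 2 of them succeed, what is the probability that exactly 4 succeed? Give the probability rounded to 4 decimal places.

0.1728

X ~ Binomial(13, 0.176). Want P(X=4 | X≥2) = P(X=4) / P(X≥2).
P(X=4) = C(13,4)·0.176^4·0.824^9 = 0.120144
P(X≥2) = 1 − 0.080733 − 0.224173 = 0.695094
Ratio = 0.120144 / 0.695094 = 0.172846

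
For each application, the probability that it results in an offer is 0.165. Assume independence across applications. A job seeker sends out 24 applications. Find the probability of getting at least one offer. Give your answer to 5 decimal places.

P(at least one) = 1 − P(none) = 1 − (1 − 0.165)^24
= 1 − 0.0131970 = 0.9868030

0.98680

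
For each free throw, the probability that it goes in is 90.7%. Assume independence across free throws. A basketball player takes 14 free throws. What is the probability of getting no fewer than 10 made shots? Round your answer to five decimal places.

0.99321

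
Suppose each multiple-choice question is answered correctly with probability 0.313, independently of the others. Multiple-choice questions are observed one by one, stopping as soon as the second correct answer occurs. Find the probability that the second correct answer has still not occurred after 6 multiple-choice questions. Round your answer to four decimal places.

0.3925

Needing more than 6 multiple-choice questions ⇔ fewer than 2 successes in the first 6. With X ~ Binomial(6, 0.313), P(Y > 6) = P(X ≤ 1).
  k=0: C(6,0)·0.313^0·0.687^6 = 0.105133
  k=1: C(6,1)·0.313^1·0.687^5 = 0.287395
P(X ≤ 1) = 0.392528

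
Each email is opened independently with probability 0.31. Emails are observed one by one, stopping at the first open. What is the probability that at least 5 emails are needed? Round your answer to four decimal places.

0.2267

Y = number of emails to the first success; geometric, p = 0.31.
P(Y > 4) = P(first 4 all fail) = (1−p)^4 = 0.226671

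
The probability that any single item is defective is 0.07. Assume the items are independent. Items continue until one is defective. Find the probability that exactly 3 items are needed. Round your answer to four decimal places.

0.0605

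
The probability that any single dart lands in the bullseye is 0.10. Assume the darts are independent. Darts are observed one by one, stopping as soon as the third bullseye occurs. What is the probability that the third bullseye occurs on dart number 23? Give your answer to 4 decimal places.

Y = trial on which the third success occurs; negative binomial, r=3, p=0.10.
P(Y=23) = C(22,2) · p^3 · (1−p)^20
= 231 · 0.001 · 0.12158 = 0.028084

0.0281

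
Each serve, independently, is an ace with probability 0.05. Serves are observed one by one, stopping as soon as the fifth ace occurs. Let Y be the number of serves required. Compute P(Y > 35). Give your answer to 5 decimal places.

0.97097

Needing more than 35 serves ⇔ fewer than 5 successes in the first 35. With X ~ Binomial(35, 0.05), P(Y > 35) = P(X ≤ 4).
  k=0: C(35,0)·0.05^0·0.95^35 = 0.1660834
  k=1: C(35,1)·0.05^1·0.95^34 = 0.3059431
  k=2: C(35,2)·0.05^2·0.95^33 = 0.2737385
  k=3: C(35,3)·0.05^3·0.95^32 = 0.1584802
  k=4: C(35,4)·0.05^4·0.95^31 = 0.0667285
P(X ≤ 4) = 0.9709737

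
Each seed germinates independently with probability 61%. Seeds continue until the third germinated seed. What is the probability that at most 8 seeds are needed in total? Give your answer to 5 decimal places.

0.95611

Finishing within 8 seeds ⇔ at least 3 successes in the first 8. With X ~ Binomial(8, 0.61), P(Y ≤ 8) = 1 − P(X ≤ 2).
  k=0: C(8,0)·0.61^0·0.39^8 = 0.0005352
  k=1: C(8,1)·0.61^1·0.39^7 = 0.0066969
  k=2: C(8,2)·0.61^2·0.39^6 = 0.0366611
1 − 0.0438932 = 0.9561068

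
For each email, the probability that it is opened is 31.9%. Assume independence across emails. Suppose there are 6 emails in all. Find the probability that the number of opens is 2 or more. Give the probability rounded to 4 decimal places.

0.6199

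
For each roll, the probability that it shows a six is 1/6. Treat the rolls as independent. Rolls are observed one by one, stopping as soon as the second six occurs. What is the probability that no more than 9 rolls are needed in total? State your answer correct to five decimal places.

0.45734

Finishing within 9 rolls ⇔ at least 2 successes in the first 9. With X ~ Binomial(9, 0.166667), P(Y ≤ 9) = 1 − P(X ≤ 1).
  k=0: C(9,0)·0.166667^0·0.833333^9 = 0.1938067
  k=1: C(9,1)·0.166667^1·0.833333^8 = 0.3488521
1 − 0.5426588 = 0.4573412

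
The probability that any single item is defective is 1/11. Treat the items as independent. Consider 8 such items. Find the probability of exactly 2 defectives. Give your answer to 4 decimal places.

0.1306

X ~ Binomial(n=8, p=0.090909).
P(X=2) = C(8,2) · p^2 · (1−p)^6
= 28 · 0.0082645 · 0.56447 = 0.130622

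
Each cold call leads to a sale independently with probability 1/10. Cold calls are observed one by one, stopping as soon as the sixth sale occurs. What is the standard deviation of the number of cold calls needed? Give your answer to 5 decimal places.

23.23790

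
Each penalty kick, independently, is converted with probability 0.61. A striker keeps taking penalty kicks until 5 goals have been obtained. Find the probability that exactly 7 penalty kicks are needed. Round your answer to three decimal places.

Y = trial on which the fifth success occurs; negative binomial, r=5, p=0.61.
P(Y=7) = C(6,4) · p^5 · (1−p)^2
= 15 · 0.08446 · 0.1521 = 0.19269

0.193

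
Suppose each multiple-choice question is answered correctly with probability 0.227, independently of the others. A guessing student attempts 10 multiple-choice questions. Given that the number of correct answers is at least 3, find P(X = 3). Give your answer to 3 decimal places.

X ~ Binomial(10, 0.227). Want P(X=3 | X≥3) = P(X=3) / P(X≥3).
P(X=3) = C(10,3)·0.227^3·0.773^7 = 0.23148
P(X≥3) = 1 − 0.07617 − 0.22369 − 0.29560 = 0.40454
Ratio = 0.23148 / 0.40454 = 0.57220

0.572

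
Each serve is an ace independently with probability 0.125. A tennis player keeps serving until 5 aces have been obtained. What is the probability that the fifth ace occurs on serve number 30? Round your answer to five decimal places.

0.02573

Y = trial on which the fifth success occurs; negative binomial, r=5, p=0.125.
P(Y=30) = C(29,4) · p^5 · (1−p)^25
= 23751 · 3.0518e-05 · 0.035498 = 0.0257296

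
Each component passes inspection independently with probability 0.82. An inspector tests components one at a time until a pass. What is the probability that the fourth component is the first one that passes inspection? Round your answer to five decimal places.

0.00478

Geometric (trials to first success), p = 0.82.
P(Y = 4) = (1−p)^3 · p = 0.005832 · 0.82 = 0.0047822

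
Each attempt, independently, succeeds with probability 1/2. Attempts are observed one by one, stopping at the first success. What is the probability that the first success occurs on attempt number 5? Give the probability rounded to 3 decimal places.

Geometric (trials to first success), p = 0.50.
P(Y = 5) = (1−p)^4 · p = 0.0625 · 0.50 = 0.03125

0.031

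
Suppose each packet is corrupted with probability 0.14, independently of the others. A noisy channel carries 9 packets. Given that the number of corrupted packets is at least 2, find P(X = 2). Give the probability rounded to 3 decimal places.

0.671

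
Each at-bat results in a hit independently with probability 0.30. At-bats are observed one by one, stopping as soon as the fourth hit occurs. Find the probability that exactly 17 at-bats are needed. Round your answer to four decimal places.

0.0439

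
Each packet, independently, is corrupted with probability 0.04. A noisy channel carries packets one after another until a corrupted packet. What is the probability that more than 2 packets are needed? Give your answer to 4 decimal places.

0.9216

Y = number of packets to the first success; geometric, p = 0.04.
P(Y > 2) = P(first 2 all fail) = (1−p)^2 = 0.921600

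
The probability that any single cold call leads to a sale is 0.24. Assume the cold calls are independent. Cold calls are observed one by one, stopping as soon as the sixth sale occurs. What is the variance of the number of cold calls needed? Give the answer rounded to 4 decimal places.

79.1667

Y = total cold calls until the sixth success; negative binomial with r=6, p=0.24.
Var(Y) = r(1−p)/p² = 6·0.76 / 0.24² = 79.166667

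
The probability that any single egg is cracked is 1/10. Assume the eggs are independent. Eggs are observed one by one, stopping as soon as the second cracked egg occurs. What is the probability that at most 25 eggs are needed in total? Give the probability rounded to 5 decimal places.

Finishing within 25 eggs ⇔ at least 2 successes in the first 25. With X ~ Binomial(25, 0.10), P(Y ≤ 25) = 1 − P(X ≤ 1).
  k=0: C(25,0)·0.10^0·0.90^25 = 0.0717898
  k=1: C(25,1)·0.10^1·0.90^24 = 0.1994161
1 − 0.2712059 = 0.7287941

0.72879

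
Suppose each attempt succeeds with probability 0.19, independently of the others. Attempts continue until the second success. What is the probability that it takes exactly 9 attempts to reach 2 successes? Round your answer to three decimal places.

Y = trial on which the second success occurs; negative binomial, r=2, p=0.19.
P(Y=9) = C(8,1) · p^2 · (1−p)^7
= 8 · 0.0361 · 0.22877 = 0.06607

0.066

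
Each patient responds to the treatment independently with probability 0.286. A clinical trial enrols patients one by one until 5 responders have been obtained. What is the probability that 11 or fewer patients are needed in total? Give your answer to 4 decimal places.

0.1805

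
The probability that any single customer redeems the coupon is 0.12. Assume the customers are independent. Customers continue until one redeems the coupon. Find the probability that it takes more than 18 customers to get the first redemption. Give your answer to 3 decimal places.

0.100

Y = number of customers to the first success; geometric, p = 0.12.
P(Y > 18) = P(first 18 all fail) = (1−p)^18 = 0.10016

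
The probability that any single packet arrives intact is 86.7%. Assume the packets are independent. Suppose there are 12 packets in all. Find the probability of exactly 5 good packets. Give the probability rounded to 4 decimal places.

0.0003

X ~ Binomial(n=12, p=0.867).
P(X=5) = C(12,5) · p^5 · (1−p)^7
= 792 · 0.48989 · 7.3614e-07 = 0.000286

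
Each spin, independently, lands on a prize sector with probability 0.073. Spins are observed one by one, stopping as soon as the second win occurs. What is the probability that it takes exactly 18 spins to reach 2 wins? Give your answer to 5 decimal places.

Y = trial on which the second success occurs; negative binomial, r=2, p=0.073.
P(Y=18) = C(17,1) · p^2 · (1−p)^16
= 17 · 0.005329 · 0.29736 = 0.0269383

0.02694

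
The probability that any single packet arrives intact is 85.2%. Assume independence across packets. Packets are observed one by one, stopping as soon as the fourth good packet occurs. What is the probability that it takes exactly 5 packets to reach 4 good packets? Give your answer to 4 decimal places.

Y = trial on which the fourth success occurs; negative binomial, r=4, p=0.852.
P(Y=5) = C(4,3) · p^4 · (1−p)^1
= 4 · 0.52694 · 0.148 = 0.311946

0.3119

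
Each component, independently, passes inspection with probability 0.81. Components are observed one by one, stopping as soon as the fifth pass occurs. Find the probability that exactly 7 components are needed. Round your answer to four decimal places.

Y = trial on which the fifth success occurs; negative binomial, r=5, p=0.81.
P(Y=7) = C(6,4) · p^5 · (1−p)^2
= 15 · 0.34868 · 0.0361 = 0.188809

0.1888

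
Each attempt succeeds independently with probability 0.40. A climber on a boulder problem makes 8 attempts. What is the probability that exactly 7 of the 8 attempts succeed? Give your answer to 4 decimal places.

X ~ Binomial(n=8, p=0.40).
P(X=7) = C(8,7) · p^7 · (1−p)^1
= 8 · 0.0016384 · 0.6 = 0.007864

0.0079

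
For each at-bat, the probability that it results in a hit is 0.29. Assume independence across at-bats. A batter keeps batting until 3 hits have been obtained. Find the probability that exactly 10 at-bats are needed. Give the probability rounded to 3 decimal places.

Y = trial on which the third success occurs; negative binomial, r=3, p=0.29.
P(Y=10) = C(9,2) · p^3 · (1−p)^7
= 36 · 0.024389 · 0.090951 = 0.07986

0.080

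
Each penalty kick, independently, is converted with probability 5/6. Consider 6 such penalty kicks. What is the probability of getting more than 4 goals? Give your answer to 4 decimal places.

0.7368

X ~ Binomial(6, 0.833333); P(X ≥ 5) = Σ C(6,k) p^k (1−p)^(6−k) over k:
  k=5: C(6,5)·0.833333^5·0.166667^1 = 0.401878
  k=6: C(6,6)·0.833333^6·0.166667^0 = 0.334898
Total = 0.736776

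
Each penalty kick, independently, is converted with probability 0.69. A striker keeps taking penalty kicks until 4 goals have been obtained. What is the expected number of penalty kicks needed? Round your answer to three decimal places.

Y = total penalty kicks until the fourth success; negative binomial with r=4, p=0.69.
E[Y] = r / p = 4 / 0.69 = 5.79710

5.797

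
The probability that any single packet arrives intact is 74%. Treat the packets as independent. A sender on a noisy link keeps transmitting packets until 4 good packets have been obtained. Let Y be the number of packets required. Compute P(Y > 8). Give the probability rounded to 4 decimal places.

Needing more than 8 packets ⇔ fewer than 4 successes in the first 8. With X ~ Binomial(8, 0.74), P(Y > 8) = P(X ≤ 3).
  k=0: C(8,0)·0.74^0·0.26^8 = 0.000021
  k=1: C(8,1)·0.74^1·0.26^7 = 0.000475
  k=2: C(8,2)·0.74^2·0.26^6 = 0.004737
  k=3: C(8,3)·0.74^3·0.26^5 = 0.026962
P(X ≤ 3) = 0.032195

0.0322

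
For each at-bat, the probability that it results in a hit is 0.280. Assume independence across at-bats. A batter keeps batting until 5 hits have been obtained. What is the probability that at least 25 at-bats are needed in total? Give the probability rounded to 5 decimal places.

0.15600

Needing more than 24 at-bats ⇔ fewer than 5 successes in the first 24. With X ~ Binomial(24, 0.28), P(Y > 24) = P(X ≤ 4).
  k=0: C(24,0)·0.28^0·0.72^24 = 0.0003767
  k=1: C(24,1)·0.28^1·0.72^23 = 0.0035157
  k=2: C(24,2)·0.28^2·0.72^22 = 0.0157232
  k=3: C(24,3)·0.28^3·0.72^21 = 0.0448401
  k=4: C(24,4)·0.28^4·0.72^20 = 0.0915486
P(X ≤ 4) = 0.1560044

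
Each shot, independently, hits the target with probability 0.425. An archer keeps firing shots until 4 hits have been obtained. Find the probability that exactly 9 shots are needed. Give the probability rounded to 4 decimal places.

Y = trial on which the fourth success occurs; negative binomial, r=4, p=0.425.
P(Y=9) = C(8,3) · p^4 · (1−p)^5
= 56 · 0.032625 · 0.062855 = 0.114837

0.1148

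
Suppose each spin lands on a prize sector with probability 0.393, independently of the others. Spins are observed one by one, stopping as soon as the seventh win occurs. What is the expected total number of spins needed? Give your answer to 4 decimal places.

17.8117

Y = total spins until the seventh success; negative binomial with r=7, p=0.393.
E[Y] = r / p = 7 / 0.393 = 17.811705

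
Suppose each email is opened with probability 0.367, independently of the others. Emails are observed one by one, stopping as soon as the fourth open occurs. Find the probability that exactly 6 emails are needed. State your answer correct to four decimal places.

0.0727

Y = trial on which the fourth success occurs; negative binomial, r=4, p=0.367.
P(Y=6) = C(5,3) · p^4 · (1−p)^2
= 10 · 0.018141 · 0.40069 = 0.072689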